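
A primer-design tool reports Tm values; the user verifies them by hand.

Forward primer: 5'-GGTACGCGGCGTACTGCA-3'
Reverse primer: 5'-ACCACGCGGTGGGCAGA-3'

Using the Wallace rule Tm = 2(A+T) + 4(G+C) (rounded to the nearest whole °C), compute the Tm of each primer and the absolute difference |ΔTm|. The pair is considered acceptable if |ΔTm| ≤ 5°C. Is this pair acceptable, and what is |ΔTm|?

|ΔTm| = 2°C; the pair is acceptable.

Forward: A=3 T=3 G=7 C=5 → Tm = 2·6 + 4·12 = 60°C.
Reverse: A=4 T=1 G=7 C=5 → Tm = 2·5 + 4·12 = 58°C.
|ΔTm| = |60 − 58| = 2°C, ≤ 5°C.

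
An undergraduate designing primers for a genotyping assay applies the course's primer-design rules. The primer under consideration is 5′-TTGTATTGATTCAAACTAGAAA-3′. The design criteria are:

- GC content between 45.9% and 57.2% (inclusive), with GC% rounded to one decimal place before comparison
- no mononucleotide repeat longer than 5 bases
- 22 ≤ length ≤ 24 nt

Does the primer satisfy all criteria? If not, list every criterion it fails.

Fails: GC content.

Base counts: A=9, T=8, G=3, C=2 (length 22).
GC content: GC 5/22 = 22.7%, outside 45.9–57.2% ✗
homopolymer run: longest run = 3 ✓
length: length 22 ✓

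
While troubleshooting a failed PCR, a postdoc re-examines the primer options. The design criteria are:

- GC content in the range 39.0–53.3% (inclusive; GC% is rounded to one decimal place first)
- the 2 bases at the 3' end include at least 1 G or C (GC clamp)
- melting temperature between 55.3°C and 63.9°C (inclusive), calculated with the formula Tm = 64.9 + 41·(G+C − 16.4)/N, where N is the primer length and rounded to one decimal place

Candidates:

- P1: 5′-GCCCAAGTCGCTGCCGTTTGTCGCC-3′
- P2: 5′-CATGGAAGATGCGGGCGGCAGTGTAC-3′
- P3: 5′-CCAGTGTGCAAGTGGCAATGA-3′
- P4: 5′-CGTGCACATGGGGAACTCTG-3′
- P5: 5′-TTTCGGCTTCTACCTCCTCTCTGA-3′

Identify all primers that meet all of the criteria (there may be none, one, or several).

P1 (25 nt, A=2 T=6 G=7 C=10): GC 17/25 = 68.0%, outside 39.0–53.3% ✗; 3' end CC has 2 G/C ✓; Tm = 64.9 + 41·(17 − 16.4)/25 = 65.9°C, outside 55.3–63.9°C ✗ — fails.
P2 (26 nt, A=6 T=4 G=11 C=5): GC 16/26 = 61.5%, outside 39.0–53.3% ✗; 3' end AC has 1 G/C ✓; Tm = 64.9 + 41·(16 − 16.4)/26 = 64.3°C, outside 55.3–63.9°C ✗ — fails.
P3 (21 nt, A=6 T=4 G=7 C=4): GC 11/21 = 52.4% ✓; 3' end GA has 1 G/C ✓; Tm = 64.9 + 41·(11 − 16.4)/21 = 54.4°C, outside 55.3–63.9°C ✗ — fails.
P4 (20 nt, A=4 T=4 G=7 C=5): GC 12/20 = 60.0%, outside 39.0–53.3% ✗; 3' end TG has 1 G/C ✓; Tm = 64.9 + 41·(12 − 16.4)/20 = 55.9°C ✓ — fails.
P5 (24 nt, A=2 T=10 G=3 C=9): GC 12/24 = 50.0% ✓; 3' end GA has 1 G/C ✓; Tm = 64.9 + 41·(12 − 16.4)/24 = 57.4°C ✓ — passes.

P5 only.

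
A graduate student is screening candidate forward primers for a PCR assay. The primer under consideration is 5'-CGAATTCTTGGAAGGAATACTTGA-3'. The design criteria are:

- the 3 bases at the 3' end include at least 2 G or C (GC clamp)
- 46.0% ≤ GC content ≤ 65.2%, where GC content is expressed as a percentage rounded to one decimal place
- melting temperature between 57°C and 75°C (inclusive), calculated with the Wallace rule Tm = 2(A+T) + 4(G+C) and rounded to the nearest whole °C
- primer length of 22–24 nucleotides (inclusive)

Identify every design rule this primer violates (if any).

Fails: GC clamp, GC content.

Base counts: A=8, T=7, G=6, C=3 (length 24).
GC clamp: 3' end TGA has 1 G/C, need ≥2 ✗
GC content: GC 9/24 = 37.5%, outside 46.0–65.2% ✗
Tm: Tm = 2·15 + 4·9 = 66°C ✓
length: length 24 ✓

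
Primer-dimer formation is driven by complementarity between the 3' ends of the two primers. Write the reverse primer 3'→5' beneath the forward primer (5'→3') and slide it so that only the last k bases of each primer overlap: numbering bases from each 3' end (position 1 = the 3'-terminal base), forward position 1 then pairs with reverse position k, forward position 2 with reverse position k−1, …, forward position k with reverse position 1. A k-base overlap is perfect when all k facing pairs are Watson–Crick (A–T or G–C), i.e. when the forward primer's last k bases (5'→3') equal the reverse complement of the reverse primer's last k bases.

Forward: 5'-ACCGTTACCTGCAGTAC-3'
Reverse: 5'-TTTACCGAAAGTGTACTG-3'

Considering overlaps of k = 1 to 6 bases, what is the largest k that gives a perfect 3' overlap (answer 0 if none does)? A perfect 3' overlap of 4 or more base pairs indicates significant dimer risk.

Last 6 bases (5'→3') — forward …CAGTAC, reverse …GTACTG.
Reverse complement of the reverse primer's last 6 bases: CAGTAC; its first k bases are the reverse complement of the reverse primer's last k bases, so a perfect k-base overlap needs the forward primer's last k bases to equal them.
Comparing (forward last k vs required): k=1: C vs C ✓; k=2: AC vs CA ✗; k=3: TAC vs CAG ✗; k=4: GTAC vs CAGT ✗; k=5: AGTAC vs CAGTA ✗; k=6: CAGTAC vs CAGTAC ✓.
Perfect overlaps at k = 1, 6; the largest is 6.

Longest perfect overlap: 6 complementary base pairs; significant dimer risk (threshold 4).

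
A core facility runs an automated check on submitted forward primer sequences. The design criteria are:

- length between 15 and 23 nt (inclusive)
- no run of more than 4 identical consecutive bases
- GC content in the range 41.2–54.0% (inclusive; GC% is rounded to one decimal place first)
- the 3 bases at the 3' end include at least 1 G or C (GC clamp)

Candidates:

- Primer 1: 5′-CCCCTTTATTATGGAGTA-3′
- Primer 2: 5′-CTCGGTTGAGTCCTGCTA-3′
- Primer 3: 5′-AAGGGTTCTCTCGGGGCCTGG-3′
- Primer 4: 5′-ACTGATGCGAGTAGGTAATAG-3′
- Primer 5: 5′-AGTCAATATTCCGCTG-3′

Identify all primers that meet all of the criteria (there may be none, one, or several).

Primer 1 (18 nt, A=4 T=7 G=3 C=4): length 18 ✓; longest run = 4 ✓; GC 7/18 = 38.9%, outside 41.2–54.0% ✗; 3' end GTA has 1 G/C ✓ — fails.
Primer 2 (18 nt, A=2 T=6 G=5 C=5): length 18 ✓; longest run = 2 ✓; GC 10/18 = 55.6%, outside 41.2–54.0% ✗; 3' end CTA has 1 G/C ✓ — fails.
Primer 3 (21 nt, A=2 T=5 G=9 C=5): length 21 ✓; longest run = 4 ✓; GC 14/21 = 66.7%, outside 41.2–54.0% ✗; 3' end TGG has 2 G/C ✓ — fails.
Primer 4 (21 nt, A=7 T=5 G=7 C=2): length 21 ✓; longest run = 2 ✓; GC 9/21 = 42.9% ✓; 3' end TAG has 1 G/C ✓ — passes.
Primer 5 (16 nt, A=4 T=5 G=3 C=4): length 16 ✓; longest run = 2 ✓; GC 7/16 = 43.8% ✓; 3' end CTG has 2 G/C ✓ — passes.

Primer 4 and Primer 5.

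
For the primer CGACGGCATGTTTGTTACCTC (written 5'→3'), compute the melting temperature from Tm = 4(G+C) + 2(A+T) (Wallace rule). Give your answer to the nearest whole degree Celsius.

64°C

Base counts: A=3, T=7, G=5, C=6 (length 21).
Tm = 2·(3+7) + 4·(5+6) = 2·10 + 4·11 = 20 + 44 = 64°C.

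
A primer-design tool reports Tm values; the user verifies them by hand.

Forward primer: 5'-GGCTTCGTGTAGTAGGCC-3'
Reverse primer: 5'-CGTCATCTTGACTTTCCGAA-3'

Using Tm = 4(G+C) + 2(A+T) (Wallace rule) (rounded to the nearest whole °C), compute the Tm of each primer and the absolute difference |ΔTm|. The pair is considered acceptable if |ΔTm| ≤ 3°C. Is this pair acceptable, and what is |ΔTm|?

Forward: A=2 T=5 G=7 C=4 → Tm = 2·7 + 4·11 = 58°C.
Reverse: A=4 T=7 G=3 C=6 → Tm = 2·11 + 4·9 = 58°C.
|ΔTm| = |58 − 58| = 0°C, ≤ 3°C.

|ΔTm| = 0°C; the pair is acceptable.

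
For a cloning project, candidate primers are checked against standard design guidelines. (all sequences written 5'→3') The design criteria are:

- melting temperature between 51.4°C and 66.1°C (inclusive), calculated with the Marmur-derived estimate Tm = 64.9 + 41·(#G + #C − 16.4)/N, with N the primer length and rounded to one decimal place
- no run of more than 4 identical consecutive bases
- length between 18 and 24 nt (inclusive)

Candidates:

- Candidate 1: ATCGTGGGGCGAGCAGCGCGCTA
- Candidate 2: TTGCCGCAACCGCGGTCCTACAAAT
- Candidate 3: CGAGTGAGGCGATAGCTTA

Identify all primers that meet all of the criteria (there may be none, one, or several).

Candidate 1 only.

Candidate 1 (23 nt, A=4 T=3 G=10 C=6): Tm = 64.9 + 41·(16 − 16.4)/23 = 64.2°C ✓; longest run = 4 ✓; length 23 ✓ — passes.
Candidate 2 (25 nt, A=6 T=5 G=5 C=9): Tm = 64.9 + 41·(14 − 16.4)/25 = 61.0°C ✓; longest run = 3 ✓; length 25, outside 18–24 ✗ — fails.
Candidate 3 (19 nt, A=5 T=4 G=7 C=3): Tm = 64.9 + 41·(10 − 16.4)/19 = 51.1°C, outside 51.4–66.1°C ✗; longest run = 2 ✓; length 19 ✓ — fails.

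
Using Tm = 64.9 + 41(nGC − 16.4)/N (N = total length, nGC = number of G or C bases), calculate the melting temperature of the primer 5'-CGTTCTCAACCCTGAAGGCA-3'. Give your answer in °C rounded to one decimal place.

Base counts: A=5, T=4, G=4, C=7; G+C = 11, N = 20.
Tm = 64.9 + 41·(11 − 16.4)/20 = 64.9 + -221.40/20 = 53.8°C.

53.8°C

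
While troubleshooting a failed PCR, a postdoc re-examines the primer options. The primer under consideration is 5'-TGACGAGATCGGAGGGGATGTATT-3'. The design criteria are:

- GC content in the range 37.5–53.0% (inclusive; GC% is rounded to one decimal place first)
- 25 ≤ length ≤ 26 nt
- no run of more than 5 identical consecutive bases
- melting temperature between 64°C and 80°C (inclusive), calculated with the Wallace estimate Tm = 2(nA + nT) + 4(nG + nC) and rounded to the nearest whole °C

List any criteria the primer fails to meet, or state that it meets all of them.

Base counts: A=6, T=6, G=10, C=2 (length 24).
GC content: GC 12/24 = 50.0% ✓
length: length 24, outside 25–26 ✗
homopolymer run: longest run = 4 ✓
Tm: Tm = 2·12 + 4·12 = 72°C ✓

Fails: length.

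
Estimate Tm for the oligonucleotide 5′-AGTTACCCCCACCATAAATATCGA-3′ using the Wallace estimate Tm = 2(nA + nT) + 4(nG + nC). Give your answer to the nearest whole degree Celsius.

68°C

Base counts: A=9, T=5, G=2, C=8 (length 24).
Tm = 2·(9+5) + 4·(2+8) = 2·14 + 4·10 = 28 + 40 = 68°C.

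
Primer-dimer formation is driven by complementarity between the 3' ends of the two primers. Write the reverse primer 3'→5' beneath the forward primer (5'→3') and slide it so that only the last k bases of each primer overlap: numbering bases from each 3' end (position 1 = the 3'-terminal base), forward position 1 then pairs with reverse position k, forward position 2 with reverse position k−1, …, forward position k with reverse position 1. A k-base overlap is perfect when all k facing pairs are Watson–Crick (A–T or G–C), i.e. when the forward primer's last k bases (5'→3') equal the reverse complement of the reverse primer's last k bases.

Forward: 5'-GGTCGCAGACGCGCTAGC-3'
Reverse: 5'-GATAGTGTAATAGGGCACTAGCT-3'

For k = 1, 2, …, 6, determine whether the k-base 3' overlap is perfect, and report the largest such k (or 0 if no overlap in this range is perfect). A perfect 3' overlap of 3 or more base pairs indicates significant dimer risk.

Last 6 bases (5'→3') — forward …GCTAGC, reverse …CTAGCT.
Reverse complement of the reverse primer's last 6 bases: AGCTAG; its first k bases are the reverse complement of the reverse primer's last k bases, so a perfect k-base overlap needs the forward primer's last k bases to equal them.
Comparing (forward last k vs required): k=1: C vs A ✗; k=2: GC vs AG ✗; k=3: AGC vs AGC ✓; k=4: TAGC vs AGCT ✗; k=5: CTAGC vs AGCTA ✗; k=6: GCTAGC vs AGCTAG ✗.
Only k = 3 is perfect, so the longest perfect 3' overlap is 3.

Longest perfect overlap: 3 complementary base pairs; significant dimer risk (threshold 3).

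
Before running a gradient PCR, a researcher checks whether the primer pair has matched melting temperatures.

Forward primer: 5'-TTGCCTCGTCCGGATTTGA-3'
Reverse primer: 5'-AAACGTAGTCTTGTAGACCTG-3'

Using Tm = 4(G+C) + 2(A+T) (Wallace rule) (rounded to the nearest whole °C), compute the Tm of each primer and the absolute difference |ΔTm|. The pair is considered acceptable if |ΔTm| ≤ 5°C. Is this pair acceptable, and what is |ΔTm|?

|ΔTm| = 2°C; the pair is acceptable.

Forward: A=2 T=7 G=5 C=5 → Tm = 2·9 + 4·10 = 58°C.
Reverse: A=6 T=6 G=5 C=4 → Tm = 2·12 + 4·9 = 60°C.
|ΔTm| = |58 − 60| = 2°C, ≤ 5°C.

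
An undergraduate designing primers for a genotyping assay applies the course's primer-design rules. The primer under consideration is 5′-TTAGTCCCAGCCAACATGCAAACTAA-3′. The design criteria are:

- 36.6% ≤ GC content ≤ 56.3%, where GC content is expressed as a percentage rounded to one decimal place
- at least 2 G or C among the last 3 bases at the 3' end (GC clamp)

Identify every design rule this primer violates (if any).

Fails: GC clamp.

Base counts: A=10, T=5, G=3, C=8 (length 26).
GC content: GC 11/26 = 42.3% ✓
GC clamp: 3' end TAA has 0 G/C, need ≥2 ✗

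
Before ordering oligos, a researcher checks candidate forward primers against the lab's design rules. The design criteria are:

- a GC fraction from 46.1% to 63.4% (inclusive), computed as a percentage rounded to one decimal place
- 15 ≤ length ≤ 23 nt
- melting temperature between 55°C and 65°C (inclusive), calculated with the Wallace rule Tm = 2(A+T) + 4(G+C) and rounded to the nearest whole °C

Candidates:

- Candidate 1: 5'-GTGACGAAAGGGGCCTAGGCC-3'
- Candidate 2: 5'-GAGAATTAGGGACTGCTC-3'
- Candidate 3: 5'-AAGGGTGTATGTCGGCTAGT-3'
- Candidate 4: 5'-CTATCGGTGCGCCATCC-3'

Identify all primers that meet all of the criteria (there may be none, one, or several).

Candidate 3 only.

Candidate 1 (21 nt, A=5 T=2 G=9 C=5): GC 14/21 = 66.7%, outside 46.1–63.4% ✗; length 21 ✓; Tm = 2·7 + 4·14 = 70°C, outside 55–65°C ✗ — fails.
Candidate 2 (18 nt, A=5 T=4 G=6 C=3): GC 9/18 = 50.0% ✓; length 18 ✓; Tm = 2·9 + 4·9 = 54°C, outside 55–65°C ✗ — fails.
Candidate 3 (20 nt, A=4 T=6 G=8 C=2): GC 10/20 = 50.0% ✓; length 20 ✓; Tm = 2·10 + 4·10 = 60°C ✓ — passes.
Candidate 4 (17 nt, A=2 T=4 G=4 C=7): GC 11/17 = 64.7%, outside 46.1–63.4% ✗; length 17 ✓; Tm = 2·6 + 4·11 = 56°C ✓ — fails.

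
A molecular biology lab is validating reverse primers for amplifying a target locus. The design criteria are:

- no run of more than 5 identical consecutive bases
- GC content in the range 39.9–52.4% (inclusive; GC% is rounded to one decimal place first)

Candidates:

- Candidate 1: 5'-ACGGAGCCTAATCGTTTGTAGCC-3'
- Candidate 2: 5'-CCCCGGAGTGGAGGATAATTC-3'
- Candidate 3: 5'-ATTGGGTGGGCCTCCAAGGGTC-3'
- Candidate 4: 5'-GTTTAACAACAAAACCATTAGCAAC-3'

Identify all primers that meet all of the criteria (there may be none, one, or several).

Candidate 1 only.

Candidate 1 (23 nt, A=5 T=6 G=6 C=6): longest run = 3 ✓; GC 12/23 = 52.2% ✓ — passes.
Candidate 2 (21 nt, A=5 T=4 G=7 C=5): longest run = 4 ✓; GC 12/21 = 57.1%, outside 39.9–52.4% ✗ — fails.
Candidate 3 (22 nt, A=3 T=5 G=9 C=5): longest run = 3 ✓; GC 14/22 = 63.6%, outside 39.9–52.4% ✗ — fails.
Candidate 4 (25 nt, A=12 T=5 G=2 C=6): longest run = 4 ✓; GC 8/25 = 32.0%, outside 39.9–52.4% ✗ — fails.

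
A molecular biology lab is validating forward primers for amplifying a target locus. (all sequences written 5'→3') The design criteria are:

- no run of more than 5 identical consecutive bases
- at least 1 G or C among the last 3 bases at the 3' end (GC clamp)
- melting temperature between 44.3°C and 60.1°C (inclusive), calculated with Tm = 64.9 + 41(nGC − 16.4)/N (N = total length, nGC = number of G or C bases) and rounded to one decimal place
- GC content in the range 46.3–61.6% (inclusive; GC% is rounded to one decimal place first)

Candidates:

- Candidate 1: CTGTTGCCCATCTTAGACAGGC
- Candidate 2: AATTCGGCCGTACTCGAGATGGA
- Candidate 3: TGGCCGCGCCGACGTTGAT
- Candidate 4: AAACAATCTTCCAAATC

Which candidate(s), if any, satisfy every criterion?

Candidate 1 (22 nt, A=4 T=6 G=5 C=7): longest run = 3 ✓; 3' end GGC has 3 G/C ✓; Tm = 64.9 + 41·(12 − 16.4)/22 = 56.7°C ✓; GC 12/22 = 54.5% ✓ — passes.
Candidate 2 (23 nt, A=6 T=5 G=7 C=5): longest run = 2 ✓; 3' end GGA has 2 G/C ✓; Tm = 64.9 + 41·(12 − 16.4)/23 = 57.1°C ✓; GC 12/23 = 52.2% ✓ — passes.
Candidate 3 (19 nt, A=2 T=4 G=7 C=6): longest run = 2 ✓; 3' end GAT has 1 G/C ✓; Tm = 64.9 + 41·(13 − 16.4)/19 = 57.6°C ✓; GC 13/19 = 68.4%, outside 46.3–61.6% ✗ — fails.
Candidate 4 (17 nt, A=8 T=4 G=0 C=5): longest run = 3 ✓; 3' end ATC has 1 G/C ✓; Tm = 64.9 + 41·(5 − 16.4)/17 = 37.4°C, outside 44.3–60.1°C ✗; GC 5/17 = 29.4%, outside 46.3–61.6% ✗ — fails.

Candidate 1 and Candidate 2.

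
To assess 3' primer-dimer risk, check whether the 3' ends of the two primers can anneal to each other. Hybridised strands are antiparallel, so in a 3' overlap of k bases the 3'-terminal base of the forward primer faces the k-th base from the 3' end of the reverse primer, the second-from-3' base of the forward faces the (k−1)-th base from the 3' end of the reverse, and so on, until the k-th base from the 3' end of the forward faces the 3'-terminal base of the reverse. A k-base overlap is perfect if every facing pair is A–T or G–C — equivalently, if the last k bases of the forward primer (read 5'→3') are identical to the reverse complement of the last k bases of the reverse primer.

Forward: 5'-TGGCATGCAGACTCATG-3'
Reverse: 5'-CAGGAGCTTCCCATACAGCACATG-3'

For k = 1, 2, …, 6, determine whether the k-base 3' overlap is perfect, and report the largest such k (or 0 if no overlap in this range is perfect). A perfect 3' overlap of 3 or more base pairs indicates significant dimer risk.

Longest perfect overlap: 4 complementary base pairs; significant dimer risk (threshold 3).

Last 6 bases (5'→3') — forward …CTCATG, reverse …CACATG.
Reverse complement of the reverse primer's last 6 bases: CATGTG; its first k bases are the reverse complement of the reverse primer's last k bases, so a perfect k-base overlap needs the forward primer's last k bases to equal them.
Comparing (forward last k vs required): k=1: G vs C ✗; k=2: TG vs CA ✗; k=3: ATG vs CAT ✗; k=4: CATG vs CATG ✓; k=5: TCATG vs CATGT ✗; k=6: CTCATG vs CATGTG ✗.
Only k = 4 is perfect, so the longest perfect 3' overlap is 4.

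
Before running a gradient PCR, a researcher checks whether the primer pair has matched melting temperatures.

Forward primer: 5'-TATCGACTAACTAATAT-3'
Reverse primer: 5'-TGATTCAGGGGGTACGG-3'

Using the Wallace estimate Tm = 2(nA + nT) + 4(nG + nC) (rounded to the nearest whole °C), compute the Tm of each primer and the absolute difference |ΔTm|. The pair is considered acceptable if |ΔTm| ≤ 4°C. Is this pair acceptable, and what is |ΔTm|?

|ΔTm| = 12°C; the pair is not acceptable.

Forward: A=7 T=6 G=1 C=3 → Tm = 2·13 + 4·4 = 42°C.
Reverse: A=3 T=4 G=8 C=2 → Tm = 2·7 + 4·10 = 54°C.
|ΔTm| = |42 − 54| = 12°C, > 4°C.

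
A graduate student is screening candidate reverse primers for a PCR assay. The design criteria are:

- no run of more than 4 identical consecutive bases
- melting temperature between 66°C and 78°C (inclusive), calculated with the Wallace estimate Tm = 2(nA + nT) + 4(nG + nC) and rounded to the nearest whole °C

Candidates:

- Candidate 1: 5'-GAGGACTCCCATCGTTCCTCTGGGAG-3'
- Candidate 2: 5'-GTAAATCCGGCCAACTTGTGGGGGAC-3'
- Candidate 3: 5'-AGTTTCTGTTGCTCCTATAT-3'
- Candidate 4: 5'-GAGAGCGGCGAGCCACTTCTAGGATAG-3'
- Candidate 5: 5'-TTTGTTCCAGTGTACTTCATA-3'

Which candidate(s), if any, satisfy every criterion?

None of the candidates satisfy all criteria.

Candidate 1 (26 nt, A=4 T=6 G=8 C=8): longest run = 3 ✓; Tm = 2·10 + 4·16 = 84°C, outside 66–78°C ✗ — fails.
Candidate 2 (26 nt, A=6 T=5 G=9 C=6): longest run = 5, exceeds 4 ✗; Tm = 2·11 + 4·15 = 82°C, outside 66–78°C ✗ — fails.
Candidate 3 (20 nt, A=3 T=10 G=3 C=4): longest run = 3 ✓; Tm = 2·13 + 4·7 = 54°C, outside 66–78°C ✗ — fails.
Candidate 4 (27 nt, A=7 T=4 G=10 C=6): longest run = 2 ✓; Tm = 2·11 + 4·16 = 86°C, outside 66–78°C ✗ — fails.
Candidate 5 (21 nt, A=4 T=10 G=3 C=4): longest run = 3 ✓; Tm = 2·14 + 4·7 = 56°C, outside 66–78°C ✗ — fails.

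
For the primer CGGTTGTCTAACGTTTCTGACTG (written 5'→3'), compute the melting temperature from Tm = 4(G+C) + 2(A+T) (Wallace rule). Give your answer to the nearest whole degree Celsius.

68°C

Base counts: A=3, T=9, G=6, C=5 (length 23).
Tm = 2·(3+9) + 4·(6+5) = 2·12 + 4·11 = 24 + 44 = 68°C.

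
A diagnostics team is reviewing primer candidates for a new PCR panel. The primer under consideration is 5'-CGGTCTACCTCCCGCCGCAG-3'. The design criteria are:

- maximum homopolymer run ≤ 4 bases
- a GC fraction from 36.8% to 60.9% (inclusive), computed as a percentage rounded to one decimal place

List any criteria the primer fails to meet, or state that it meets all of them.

Fails: GC content.

Base counts: A=2, T=3, G=5, C=10 (length 20).
homopolymer run: longest run = 3 ✓
GC content: GC 15/20 = 75.0%, outside 36.8–60.9% ✗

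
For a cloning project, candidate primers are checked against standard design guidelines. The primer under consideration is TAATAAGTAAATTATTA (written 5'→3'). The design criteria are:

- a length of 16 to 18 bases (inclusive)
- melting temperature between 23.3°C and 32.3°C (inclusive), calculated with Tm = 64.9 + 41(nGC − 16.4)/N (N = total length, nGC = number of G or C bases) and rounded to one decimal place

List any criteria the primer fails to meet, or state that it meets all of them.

Meets all criteria.

Base counts: A=9, T=7, G=1, C=0 (length 17).
length: length 17 ✓
Tm: Tm = 64.9 + 41·(1 − 16.4)/17 = 27.8°C ✓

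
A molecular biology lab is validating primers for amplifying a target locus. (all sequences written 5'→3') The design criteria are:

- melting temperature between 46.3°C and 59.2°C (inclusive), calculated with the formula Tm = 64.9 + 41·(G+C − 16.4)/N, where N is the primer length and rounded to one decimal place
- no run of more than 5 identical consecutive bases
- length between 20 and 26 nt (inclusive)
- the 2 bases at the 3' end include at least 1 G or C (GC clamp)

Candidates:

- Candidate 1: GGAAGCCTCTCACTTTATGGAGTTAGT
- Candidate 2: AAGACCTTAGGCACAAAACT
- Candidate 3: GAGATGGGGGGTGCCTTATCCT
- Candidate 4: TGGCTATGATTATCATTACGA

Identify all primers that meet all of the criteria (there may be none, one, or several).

Candidate 2 and Candidate 4.

Candidate 1 (27 nt, A=6 T=9 G=7 C=5): Tm = 64.9 + 41·(12 − 16.4)/27 = 58.2°C ✓; longest run = 3 ✓; length 27, outside 20–26 ✗; 3' end GT has 1 G/C ✓ — fails.
Candidate 2 (20 nt, A=9 T=3 G=3 C=5): Tm = 64.9 + 41·(8 − 16.4)/20 = 47.7°C ✓; longest run = 4 ✓; length 20 ✓; 3' end CT has 1 G/C ✓ — passes.
Candidate 3 (22 nt, A=3 T=6 G=9 C=4): Tm = 64.9 + 41·(13 − 16.4)/22 = 58.6°C ✓; longest run = 6, exceeds 5 ✗; length 22 ✓; 3' end CT has 1 G/C ✓ — fails.
Candidate 4 (21 nt, A=6 T=8 G=4 C=3): Tm = 64.9 + 41·(7 − 16.4)/21 = 46.5°C ✓; longest run = 2 ✓; length 21 ✓; 3' end GA has 1 G/C ✓ — passes.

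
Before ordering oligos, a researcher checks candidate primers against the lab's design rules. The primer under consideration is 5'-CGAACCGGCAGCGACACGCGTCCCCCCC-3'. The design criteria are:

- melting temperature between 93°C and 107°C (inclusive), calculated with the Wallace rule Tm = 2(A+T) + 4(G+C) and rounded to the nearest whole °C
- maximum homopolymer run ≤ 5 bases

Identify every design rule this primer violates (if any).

Base counts: A=5, T=1, G=7, C=15 (length 28).
Tm: Tm = 2·6 + 4·22 = 100°C ✓
homopolymer run: longest run = 7, exceeds 5 ✗

Fails: homopolymer run.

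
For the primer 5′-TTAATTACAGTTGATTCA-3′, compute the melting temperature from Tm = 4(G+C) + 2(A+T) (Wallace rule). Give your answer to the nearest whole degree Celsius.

Base counts: A=6, T=8, G=2, C=2 (length 18).
Tm = 2·(6+8) + 4·(2+2) = 2·14 + 4·4 = 28 + 16 = 44°C.

44°C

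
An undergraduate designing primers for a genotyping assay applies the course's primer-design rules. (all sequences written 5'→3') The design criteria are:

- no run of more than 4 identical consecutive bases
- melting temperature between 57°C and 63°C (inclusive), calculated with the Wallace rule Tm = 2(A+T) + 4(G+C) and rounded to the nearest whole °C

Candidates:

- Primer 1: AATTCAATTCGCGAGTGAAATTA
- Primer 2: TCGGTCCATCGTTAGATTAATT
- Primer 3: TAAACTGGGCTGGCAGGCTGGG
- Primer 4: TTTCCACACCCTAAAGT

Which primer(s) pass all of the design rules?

Primer 1 and Primer 2.

Primer 1 (23 nt, A=9 T=7 G=4 C=3): longest run = 3 ✓; Tm = 2·16 + 4·7 = 60°C ✓ — passes.
Primer 2 (22 nt, A=5 T=9 G=4 C=4): longest run = 2 ✓; Tm = 2·14 + 4·8 = 60°C ✓ — passes.
Primer 3 (22 nt, A=4 T=4 G=10 C=4): longest run = 3 ✓; Tm = 2·8 + 4·14 = 72°C, outside 57–63°C ✗ — fails.
Primer 4 (17 nt, A=5 T=5 G=1 C=6): longest run = 3 ✓; Tm = 2·10 + 4·7 = 48°C, outside 57–63°C ✗ — fails.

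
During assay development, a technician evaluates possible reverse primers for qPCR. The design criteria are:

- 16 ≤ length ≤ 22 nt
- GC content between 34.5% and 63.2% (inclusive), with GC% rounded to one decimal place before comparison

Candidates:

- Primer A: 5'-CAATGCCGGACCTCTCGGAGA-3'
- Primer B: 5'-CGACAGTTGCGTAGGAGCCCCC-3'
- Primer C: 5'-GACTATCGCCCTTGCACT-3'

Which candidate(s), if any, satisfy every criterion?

Primer A (21 nt, A=5 T=3 G=6 C=7): length 21 ✓; GC 13/21 = 61.9% ✓ — passes.
Primer B (22 nt, A=4 T=3 G=7 C=8): length 22 ✓; GC 15/22 = 68.2%, outside 34.5–63.2% ✗ — fails.
Primer C (18 nt, A=3 T=5 G=3 C=7): length 18 ✓; GC 10/18 = 55.6% ✓ — passes.

Primer A and Primer C.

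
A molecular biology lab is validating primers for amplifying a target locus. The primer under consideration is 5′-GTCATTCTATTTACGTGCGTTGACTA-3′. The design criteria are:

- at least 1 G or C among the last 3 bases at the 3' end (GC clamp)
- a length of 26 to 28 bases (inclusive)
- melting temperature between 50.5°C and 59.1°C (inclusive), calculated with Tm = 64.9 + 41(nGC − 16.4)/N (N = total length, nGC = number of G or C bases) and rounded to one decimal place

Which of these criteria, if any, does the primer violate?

Base counts: A=5, T=11, G=5, C=5 (length 26).
GC clamp: 3' end CTA has 1 G/C ✓
length: length 26 ✓
Tm: Tm = 64.9 + 41·(10 − 16.4)/26 = 54.8°C ✓

Meets all criteria.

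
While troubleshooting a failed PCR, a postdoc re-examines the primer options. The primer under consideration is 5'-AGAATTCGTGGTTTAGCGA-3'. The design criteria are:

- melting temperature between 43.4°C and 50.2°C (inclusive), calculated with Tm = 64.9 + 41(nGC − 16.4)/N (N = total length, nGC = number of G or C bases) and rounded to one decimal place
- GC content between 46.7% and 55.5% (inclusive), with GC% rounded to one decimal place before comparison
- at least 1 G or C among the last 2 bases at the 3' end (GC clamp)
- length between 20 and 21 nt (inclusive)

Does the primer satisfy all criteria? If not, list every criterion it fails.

Fails: GC content, length.

Base counts: A=5, T=6, G=6, C=2 (length 19).
Tm: Tm = 64.9 + 41·(8 − 16.4)/19 = 46.8°C ✓
GC content: GC 8/19 = 42.1%, outside 46.7–55.5% ✗
GC clamp: 3' end GA has 1 G/C ✓
length: length 19, outside 20–21 ✗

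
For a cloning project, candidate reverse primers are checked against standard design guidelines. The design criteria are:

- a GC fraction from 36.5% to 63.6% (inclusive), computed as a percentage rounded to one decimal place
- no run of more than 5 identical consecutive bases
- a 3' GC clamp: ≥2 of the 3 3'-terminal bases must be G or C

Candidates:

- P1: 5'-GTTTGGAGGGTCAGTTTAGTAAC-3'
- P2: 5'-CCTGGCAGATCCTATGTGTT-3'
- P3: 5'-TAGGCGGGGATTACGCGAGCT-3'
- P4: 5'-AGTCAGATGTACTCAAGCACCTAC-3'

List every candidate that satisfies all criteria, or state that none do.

P1 (23 nt, A=5 T=8 G=8 C=2): GC 10/23 = 43.5% ✓; longest run = 3 ✓; 3' end AAC has 1 G/C, need ≥2 ✗ — fails.
P2 (20 nt, A=3 T=7 G=5 C=5): GC 10/20 = 50.0% ✓; longest run = 2 ✓; 3' end GTT has 1 G/C, need ≥2 ✗ — fails.
P3 (21 nt, A=4 T=4 G=9 C=4): GC 13/21 = 61.9% ✓; longest run = 4 ✓; 3' end GCT has 2 G/C ✓ — passes.
P4 (24 nt, A=8 T=5 G=4 C=7): GC 11/24 = 45.8% ✓; longest run = 2 ✓; 3' end TAC has 1 G/C, need ≥2 ✗ — fails.

P3 only.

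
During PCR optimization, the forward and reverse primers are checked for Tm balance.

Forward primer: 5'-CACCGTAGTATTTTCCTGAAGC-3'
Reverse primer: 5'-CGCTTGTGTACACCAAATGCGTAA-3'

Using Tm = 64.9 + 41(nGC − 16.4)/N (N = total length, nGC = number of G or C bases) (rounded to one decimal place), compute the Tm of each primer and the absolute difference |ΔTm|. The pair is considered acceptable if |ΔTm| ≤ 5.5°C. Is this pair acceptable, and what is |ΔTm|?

Forward: G+C = 10, N = 22 → Tm = 64.9 + 41·(10 − 16.4)/22 = 53.0°C.
Reverse: G+C = 11, N = 24 → Tm = 64.9 + 41·(11 − 16.4)/24 = 55.7°C.
|ΔTm| = |53.0 − 55.7| = 2.7°C, ≤ 5.5°C.

|ΔTm| = 2.7°C; the pair is acceptable.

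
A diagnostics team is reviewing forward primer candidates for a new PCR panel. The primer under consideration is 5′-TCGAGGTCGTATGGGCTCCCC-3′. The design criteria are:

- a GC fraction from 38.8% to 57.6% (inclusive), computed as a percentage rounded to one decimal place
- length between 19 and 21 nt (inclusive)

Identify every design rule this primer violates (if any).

Base counts: A=2, T=5, G=7, C=7 (length 21).
GC content: GC 14/21 = 66.7%, outside 38.8–57.6% ✗
length: length 21 ✓

Fails: GC content.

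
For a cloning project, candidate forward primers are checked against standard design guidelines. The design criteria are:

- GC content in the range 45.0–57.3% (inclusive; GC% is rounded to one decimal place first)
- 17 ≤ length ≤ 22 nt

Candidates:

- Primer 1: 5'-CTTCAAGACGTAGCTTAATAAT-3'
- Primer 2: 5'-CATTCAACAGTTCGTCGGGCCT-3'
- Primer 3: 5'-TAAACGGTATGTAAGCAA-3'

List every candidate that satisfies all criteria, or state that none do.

Primer 2 only.

Primer 1 (22 nt, A=8 T=7 G=3 C=4): GC 7/22 = 31.8%, outside 45.0–57.3% ✗; length 22 ✓ — fails.
Primer 2 (22 nt, A=4 T=6 G=5 C=7): GC 12/22 = 54.5% ✓; length 22 ✓ — passes.
Primer 3 (18 nt, A=8 T=4 G=4 C=2): GC 6/18 = 33.3%, outside 45.0–57.3% ✗; length 18 ✓ — fails.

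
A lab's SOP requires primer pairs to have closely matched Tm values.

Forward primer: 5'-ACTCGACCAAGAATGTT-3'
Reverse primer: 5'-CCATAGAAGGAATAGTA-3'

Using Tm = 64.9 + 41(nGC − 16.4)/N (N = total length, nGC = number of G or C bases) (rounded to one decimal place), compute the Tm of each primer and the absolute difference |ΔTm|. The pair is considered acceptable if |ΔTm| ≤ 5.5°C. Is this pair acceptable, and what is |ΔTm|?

|ΔTm| = 2.4°C; the pair is acceptable.

Forward: G+C = 7, N = 17 → Tm = 64.9 + 41·(7 − 16.4)/17 = 42.2°C.
Reverse: G+C = 6, N = 17 → Tm = 64.9 + 41·(6 − 16.4)/17 = 39.8°C.
|ΔTm| = |42.2 − 39.8| = 2.4°C, ≤ 5.5°C.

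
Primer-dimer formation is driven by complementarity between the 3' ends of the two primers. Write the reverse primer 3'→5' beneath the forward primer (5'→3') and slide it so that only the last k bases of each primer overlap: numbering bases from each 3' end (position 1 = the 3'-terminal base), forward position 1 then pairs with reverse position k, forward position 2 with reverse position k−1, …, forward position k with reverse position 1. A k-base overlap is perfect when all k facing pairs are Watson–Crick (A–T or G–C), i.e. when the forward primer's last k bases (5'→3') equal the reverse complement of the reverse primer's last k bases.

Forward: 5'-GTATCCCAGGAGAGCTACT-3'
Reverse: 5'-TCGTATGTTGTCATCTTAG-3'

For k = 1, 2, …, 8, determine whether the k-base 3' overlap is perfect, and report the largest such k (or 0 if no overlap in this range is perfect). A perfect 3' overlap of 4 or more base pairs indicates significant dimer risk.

Longest perfect overlap: 2 complementary base pairs; below the dimer-risk threshold (threshold 4).

Last 8 bases (5'→3') — forward …GAGCTACT, reverse …CATCTTAG.
Reverse complement of the reverse primer's last 8 bases: CTAAGATG; its first k bases are the reverse complement of the reverse primer's last k bases, so a perfect k-base overlap needs the forward primer's last k bases to equal them.
Comparing (forward last k vs required): k=1: T vs C ✗; k=2: CT vs CT ✓; k=3: ACT vs CTA ✗; k=4: TACT vs CTAA ✗; k=5: CTACT vs CTAAG ✗; k=6: GCTACT vs CTAAGA ✗; k=7: AGCTACT vs CTAAGAT ✗; k=8: GAGCTACT vs CTAAGATG ✗.
Only k = 2 is perfect, so the longest perfect 3' overlap is 2.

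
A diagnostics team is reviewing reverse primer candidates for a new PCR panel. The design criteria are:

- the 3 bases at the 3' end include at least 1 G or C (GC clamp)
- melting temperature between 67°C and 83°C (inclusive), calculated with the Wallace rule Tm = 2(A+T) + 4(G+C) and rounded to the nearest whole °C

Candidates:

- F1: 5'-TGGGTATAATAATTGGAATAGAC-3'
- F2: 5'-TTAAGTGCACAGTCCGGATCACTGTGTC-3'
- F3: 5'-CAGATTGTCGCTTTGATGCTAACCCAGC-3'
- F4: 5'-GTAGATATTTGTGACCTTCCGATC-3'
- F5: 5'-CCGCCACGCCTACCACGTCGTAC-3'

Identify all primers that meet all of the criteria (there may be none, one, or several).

F4 and F5.

F1 (23 nt, A=9 T=7 G=6 C=1): 3' end GAC has 2 G/C ✓; Tm = 2·16 + 4·7 = 60°C, outside 67–83°C ✗ — fails.
F2 (28 nt, A=6 T=8 G=7 C=7): 3' end GTC has 2 G/C ✓; Tm = 2·14 + 4·14 = 84°C, outside 67–83°C ✗ — fails.
F3 (28 nt, A=6 T=8 G=6 C=8): 3' end AGC has 2 G/C ✓; Tm = 2·14 + 4·14 = 84°C, outside 67–83°C ✗ — fails.
F4 (24 nt, A=5 T=9 G=5 C=5): 3' end ATC has 1 G/C ✓; Tm = 2·14 + 4·10 = 68°C ✓ — passes.
F5 (23 nt, A=4 T=3 G=4 C=12): 3' end TAC has 1 G/C ✓; Tm = 2·7 + 4·16 = 78°C ✓ — passes.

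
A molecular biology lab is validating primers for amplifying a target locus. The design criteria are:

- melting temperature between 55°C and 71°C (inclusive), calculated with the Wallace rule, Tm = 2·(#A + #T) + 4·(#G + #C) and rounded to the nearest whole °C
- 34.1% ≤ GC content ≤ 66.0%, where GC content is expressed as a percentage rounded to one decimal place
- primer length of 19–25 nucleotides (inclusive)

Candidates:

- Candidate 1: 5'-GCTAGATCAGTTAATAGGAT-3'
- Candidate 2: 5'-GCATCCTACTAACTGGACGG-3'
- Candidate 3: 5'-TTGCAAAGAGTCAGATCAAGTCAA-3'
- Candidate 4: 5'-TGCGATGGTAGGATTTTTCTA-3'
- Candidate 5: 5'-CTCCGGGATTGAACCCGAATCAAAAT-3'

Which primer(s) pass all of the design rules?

Candidate 2, Candidate 3 and Candidate 4.

Candidate 1 (20 nt, A=7 T=6 G=5 C=2): Tm = 2·13 + 4·7 = 54°C, outside 55–71°C ✗; GC 7/20 = 35.0% ✓; length 20 ✓ — fails.
Candidate 2 (20 nt, A=5 T=4 G=5 C=6): Tm = 2·9 + 4·11 = 62°C ✓; GC 11/20 = 55.0% ✓; length 20 ✓ — passes.
Candidate 3 (24 nt, A=10 T=5 G=5 C=4): Tm = 2·15 + 4·9 = 66°C ✓; GC 9/24 = 37.5% ✓; length 24 ✓ — passes.
Candidate 4 (21 nt, A=4 T=9 G=6 C=2): Tm = 2·13 + 4·8 = 58°C ✓; GC 8/21 = 38.1% ✓; length 21 ✓ — passes.
Candidate 5 (26 nt, A=9 T=5 G=5 C=7): Tm = 2·14 + 4·12 = 76°C, outside 55–71°C ✗; GC 12/26 = 46.2% ✓; length 26, outside 19–25 ✗ — fails.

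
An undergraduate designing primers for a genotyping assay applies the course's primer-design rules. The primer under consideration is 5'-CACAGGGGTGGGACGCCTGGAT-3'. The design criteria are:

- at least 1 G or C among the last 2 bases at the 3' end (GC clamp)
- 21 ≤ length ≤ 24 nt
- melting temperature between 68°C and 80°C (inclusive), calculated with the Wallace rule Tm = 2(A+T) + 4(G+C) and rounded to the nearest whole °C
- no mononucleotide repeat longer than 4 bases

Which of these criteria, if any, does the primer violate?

Base counts: A=4, T=3, G=10, C=5 (length 22).
GC clamp: 3' end AT has 0 G/C, need ≥1 ✗
length: length 22 ✓
Tm: Tm = 2·7 + 4·15 = 74°C ✓
homopolymer run: longest run = 4 ✓

Fails: GC clamp.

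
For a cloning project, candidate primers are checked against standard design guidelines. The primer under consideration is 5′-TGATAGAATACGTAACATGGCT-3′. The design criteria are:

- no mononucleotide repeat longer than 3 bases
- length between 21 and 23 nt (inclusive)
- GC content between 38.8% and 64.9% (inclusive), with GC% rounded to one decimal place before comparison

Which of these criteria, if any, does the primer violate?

Fails: GC content.

Base counts: A=8, T=6, G=5, C=3 (length 22).
homopolymer run: longest run = 2 ✓
length: length 22 ✓
GC content: GC 8/22 = 36.4%, outside 38.8–64.9% ✗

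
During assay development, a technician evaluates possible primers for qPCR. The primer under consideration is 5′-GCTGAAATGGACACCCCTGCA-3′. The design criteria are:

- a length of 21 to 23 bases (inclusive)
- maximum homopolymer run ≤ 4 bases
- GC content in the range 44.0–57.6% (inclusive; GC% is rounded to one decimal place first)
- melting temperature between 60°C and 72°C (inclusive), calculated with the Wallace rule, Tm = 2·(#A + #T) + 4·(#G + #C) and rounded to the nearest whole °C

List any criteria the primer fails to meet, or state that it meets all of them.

Base counts: A=6, T=3, G=5, C=7 (length 21).
length: length 21 ✓
homopolymer run: longest run = 4 ✓
GC content: GC 12/21 = 57.1% ✓
Tm: Tm = 2·9 + 4·12 = 66°C ✓

Meets all criteria.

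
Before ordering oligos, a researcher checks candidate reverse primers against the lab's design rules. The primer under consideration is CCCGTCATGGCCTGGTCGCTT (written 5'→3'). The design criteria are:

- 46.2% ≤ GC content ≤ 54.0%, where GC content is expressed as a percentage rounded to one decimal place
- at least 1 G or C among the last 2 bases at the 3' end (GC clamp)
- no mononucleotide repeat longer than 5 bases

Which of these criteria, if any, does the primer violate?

Base counts: A=1, T=6, G=6, C=8 (length 21).
GC content: GC 14/21 = 66.7%, outside 46.2–54.0% ✗
GC clamp: 3' end TT has 0 G/C, need ≥1 ✗
homopolymer run: longest run = 3 ✓

Fails: GC content, GC clamp.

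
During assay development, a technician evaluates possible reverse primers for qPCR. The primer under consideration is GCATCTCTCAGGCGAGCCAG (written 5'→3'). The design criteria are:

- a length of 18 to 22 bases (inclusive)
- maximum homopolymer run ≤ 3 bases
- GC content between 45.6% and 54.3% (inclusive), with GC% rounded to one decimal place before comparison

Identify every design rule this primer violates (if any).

Fails: GC content.

Base counts: A=4, T=3, G=6, C=7 (length 20).
length: length 20 ✓
homopolymer run: longest run = 2 ✓
GC content: GC 13/20 = 65.0%, outside 45.6–54.3% ✗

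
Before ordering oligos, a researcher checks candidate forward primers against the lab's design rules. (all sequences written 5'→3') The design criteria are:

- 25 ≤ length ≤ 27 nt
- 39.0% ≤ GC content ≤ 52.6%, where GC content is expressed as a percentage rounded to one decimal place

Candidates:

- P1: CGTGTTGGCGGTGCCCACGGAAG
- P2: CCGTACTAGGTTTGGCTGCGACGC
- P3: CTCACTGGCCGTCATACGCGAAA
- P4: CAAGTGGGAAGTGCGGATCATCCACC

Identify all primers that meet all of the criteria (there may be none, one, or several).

P1 (23 nt, A=3 T=4 G=10 C=6): length 23, outside 25–27 ✗; GC 16/23 = 69.6%, outside 39.0–52.6% ✗ — fails.
P2 (24 nt, A=3 T=6 G=8 C=7): length 24, outside 25–27 ✗; GC 15/24 = 62.5%, outside 39.0–52.6% ✗ — fails.
P3 (23 nt, A=6 T=4 G=5 C=8): length 23, outside 25–27 ✗; GC 13/23 = 56.5%, outside 39.0–52.6% ✗ — fails.
P4 (26 nt, A=7 T=4 G=8 C=7): length 26 ✓; GC 15/26 = 57.7%, outside 39.0–52.6% ✗ — fails.

None of the candidates satisfy all criteria.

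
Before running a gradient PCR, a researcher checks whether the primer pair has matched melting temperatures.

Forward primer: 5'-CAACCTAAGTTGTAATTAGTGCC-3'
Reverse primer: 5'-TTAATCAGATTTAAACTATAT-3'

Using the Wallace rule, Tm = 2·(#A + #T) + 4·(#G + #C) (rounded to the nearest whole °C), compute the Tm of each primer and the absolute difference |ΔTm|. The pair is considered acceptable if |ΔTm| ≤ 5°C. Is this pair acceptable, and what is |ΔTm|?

Forward: A=7 T=7 G=4 C=5 → Tm = 2·14 + 4·9 = 64°C.
Reverse: A=9 T=9 G=1 C=2 → Tm = 2·18 + 4·3 = 48°C.
|ΔTm| = |64 − 48| = 16°C, > 5°C.

|ΔTm| = 16°C; the pair is not acceptable.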